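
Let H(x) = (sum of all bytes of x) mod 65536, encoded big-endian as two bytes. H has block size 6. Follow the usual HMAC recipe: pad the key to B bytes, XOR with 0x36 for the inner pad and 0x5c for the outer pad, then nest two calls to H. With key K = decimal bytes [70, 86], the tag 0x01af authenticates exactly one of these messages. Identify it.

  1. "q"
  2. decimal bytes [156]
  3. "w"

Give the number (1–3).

1

Key decimal bytes [70, 86] = 46 56 is 2 bytes ≤ B = 6; zero-pad to 6 bytes: K' = 46 56 00 00 00 00.
K' ⊕ ipad = 70 60 36 36 36 36; K' ⊕ opad = 1a 0a 5c 5c 5c 5c.
m1: inner = H(70 60 36 36 36 36 71) = 02 19; tag = H(1a 0a 5c 5c 5c 5c 02 19) = 01af ← matches
m2: inner = H(70 60 36 36 36 36 9c) = 02 44; tag = H(1a 0a 5c 5c 5c 5c 02 44) = 01da
m3: inner = H(70 60 36 36 36 36 77) = 02 1f; tag = H(1a 0a 5c 5c 5c 5c 02 1f) = 01b5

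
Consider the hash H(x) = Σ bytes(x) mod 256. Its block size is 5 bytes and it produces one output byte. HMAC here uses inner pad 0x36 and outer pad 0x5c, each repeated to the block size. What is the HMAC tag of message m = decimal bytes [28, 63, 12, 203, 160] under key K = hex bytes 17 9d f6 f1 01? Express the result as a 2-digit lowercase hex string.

Key hex bytes 17 9d f6 f1 01 is exactly B = 5 bytes: K' = 17 9d f6 f1 01.
K' ⊕ ipad = 21 ab c0 c7 37.  K' ⊕ opad = 4b c1 aa ad 5d.
Inner input = (K'⊕ipad) ∥ m = 21 ab c0 c7 37 ∥ 1c 3f 0c cb a0.
Inner hash: sum = 33+171+192+199+55+28+63+12+203+160 = 1116; mod 256 = 92 → 5c.
Outer input = (K'⊕opad) ∥ inner = 4b c1 aa ad 5d ∥ 5c.
Outer hash (tag): sum = 75+193+170+173+93+92 = 796; mod 256 = 28 → 1c.

1c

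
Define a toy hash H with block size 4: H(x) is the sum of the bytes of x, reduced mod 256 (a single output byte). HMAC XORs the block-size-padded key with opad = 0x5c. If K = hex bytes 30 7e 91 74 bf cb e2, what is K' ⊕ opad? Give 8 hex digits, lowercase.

435c5c5c

Key hex bytes 30 7e 91 74 bf cb e2 is 7 bytes > B = 4, so hash it first: H(key) = 1f, then zero-pad to 4 bytes: K' = 1f 00 00 00.
XOR each byte with 0x5c: 1f⊕5c=43, 00⊕5c=5c, 00⊕5c=5c, 00⊕5c=5c.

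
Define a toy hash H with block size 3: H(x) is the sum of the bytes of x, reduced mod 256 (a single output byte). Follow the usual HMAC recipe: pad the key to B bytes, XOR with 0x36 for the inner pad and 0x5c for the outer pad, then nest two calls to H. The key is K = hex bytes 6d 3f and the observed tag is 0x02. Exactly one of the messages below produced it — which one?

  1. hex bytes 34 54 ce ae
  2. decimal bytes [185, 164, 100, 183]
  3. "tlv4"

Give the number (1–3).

2

Key hex bytes 6d 3f is 2 bytes ≤ B = 3; zero-pad to 3 bytes: K' = 6d 3f 00.
K' ⊕ ipad = 5b 09 36; K' ⊕ opad = 31 63 5c.
m1: inner = H(5b 09 36 34 54 ce ae) = 9e; tag = H(31 63 5c 9e) = 8e
m2: inner = H(5b 09 36 b9 a4 64 b7) = 12; tag = H(31 63 5c 12) = 02 ← matches
m3: inner = H(5b 09 36 74 6c 76 34) = 24; tag = H(31 63 5c 24) = 14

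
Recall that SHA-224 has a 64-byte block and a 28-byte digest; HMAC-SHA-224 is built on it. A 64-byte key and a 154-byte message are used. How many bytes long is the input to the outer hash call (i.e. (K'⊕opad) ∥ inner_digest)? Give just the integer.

Key is 64 ≤ 64 bytes, zero-padded: |K'| = 64.
Outer input = (K'⊕opad) ∥ H(inner) → 64 + 28 = 92 bytes.

92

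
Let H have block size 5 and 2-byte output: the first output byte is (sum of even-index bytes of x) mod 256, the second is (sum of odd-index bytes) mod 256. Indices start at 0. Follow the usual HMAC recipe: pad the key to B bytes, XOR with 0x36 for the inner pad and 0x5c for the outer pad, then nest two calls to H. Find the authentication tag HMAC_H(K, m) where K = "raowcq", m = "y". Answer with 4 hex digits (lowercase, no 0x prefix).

Key "raowcq" = 72 61 6f 77 63 71 is 6 bytes > B = 5, so hash it first: H(key) = 44 49, then zero-pad to 5 bytes: K' = 44 49 00 00 00.
K' ⊕ ipad = 72 7f 36 36 36.  K' ⊕ opad = 18 15 5c 5c 5c.
Inner input = (K'⊕ipad) ∥ m = 72 7f 36 36 36 ∥ 79.
Inner hash: even-index sum = 222 mod 256 = 222; odd-index sum = 302 mod 256 = 46 → de 2e.
Outer input = (K'⊕opad) ∥ inner = 18 15 5c 5c 5c ∥ de 2e.
Outer hash (tag): even-index sum = 254 mod 256 = 254; odd-index sum = 335 mod 256 = 79 → fe 4f.

fe4f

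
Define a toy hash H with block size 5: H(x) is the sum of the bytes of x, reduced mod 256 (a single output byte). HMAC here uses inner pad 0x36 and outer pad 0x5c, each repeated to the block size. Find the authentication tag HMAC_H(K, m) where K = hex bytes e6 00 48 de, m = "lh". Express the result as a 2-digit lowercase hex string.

7e

Key hex bytes e6 00 48 de is 4 bytes ≤ B = 5; zero-pad to 5 bytes: K' = e6 00 48 de 00.
K' ⊕ ipad = d0 36 7e e8 36.  K' ⊕ opad = ba 5c 14 82 5c.
Inner input = (K'⊕ipad) ∥ m = d0 36 7e e8 36 ∥ 6c 68.
Inner hash: sum = 208+54+126+232+54+108+104 = 886; mod 256 = 118 → 76.
Outer input = (K'⊕opad) ∥ inner = ba 5c 14 82 5c ∥ 76.
Outer hash (tag): sum = 186+92+20+130+92+118 = 638; mod 256 = 126 → 7e.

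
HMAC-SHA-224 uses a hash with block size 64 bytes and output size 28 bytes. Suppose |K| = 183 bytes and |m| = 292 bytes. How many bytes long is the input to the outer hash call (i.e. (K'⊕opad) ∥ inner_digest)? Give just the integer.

92

Key is 183 > 64 bytes, so it is hashed to 28 bytes then zero-padded to 64: |K'| = 64.
Outer input = (K'⊕opad) ∥ H(inner) → 64 + 28 = 92 bytes.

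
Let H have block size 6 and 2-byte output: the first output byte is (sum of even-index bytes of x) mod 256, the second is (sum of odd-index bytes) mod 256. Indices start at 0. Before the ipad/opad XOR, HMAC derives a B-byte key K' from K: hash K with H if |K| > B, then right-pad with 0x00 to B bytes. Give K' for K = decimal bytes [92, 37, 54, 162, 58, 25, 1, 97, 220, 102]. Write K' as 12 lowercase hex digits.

a9a700000000

|K| = 10 > B = 6, so first hash the key.
H(K): even-index sum = 425 mod 256 = 169; odd-index sum = 423 mod 256 = 167 → a9 a7.
Zero-pad H(K) = a9 a7 to 6 bytes: K' = a9 a7 00 00 00 00.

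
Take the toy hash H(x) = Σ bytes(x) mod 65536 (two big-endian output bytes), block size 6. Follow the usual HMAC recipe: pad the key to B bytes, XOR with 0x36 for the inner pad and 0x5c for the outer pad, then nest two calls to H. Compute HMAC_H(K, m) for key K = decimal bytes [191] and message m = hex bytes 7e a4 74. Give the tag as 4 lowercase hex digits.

02df

Key decimal bytes [191] = bf is 1 byte ≤ B = 6; zero-pad to 6 bytes: K' = bf 00 00 00 00 00.
K' ⊕ ipad = 89 36 36 36 36 36.  K' ⊕ opad = e3 5c 5c 5c 5c 5c.
Inner input = (K'⊕ipad) ∥ m = 89 36 36 36 36 36 ∥ 7e a4 74.
Inner hash: sum = 137+54+54+54+54+54+126+164+116 = 813 → 03 2d.
Outer input = (K'⊕opad) ∥ inner = e3 5c 5c 5c 5c 5c ∥ 03 2d.
Outer hash (tag): sum = 227+92+92+92+92+92+3+45 = 735 → 02 df.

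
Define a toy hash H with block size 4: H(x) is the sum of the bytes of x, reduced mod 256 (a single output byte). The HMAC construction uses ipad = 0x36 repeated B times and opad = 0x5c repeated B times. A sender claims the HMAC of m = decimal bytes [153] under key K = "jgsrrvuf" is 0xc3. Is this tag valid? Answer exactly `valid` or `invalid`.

valid

Key "jgsrrvuf" = 6a 67 73 72 72 76 75 66 is 8 bytes > B = 4, so hash it first: H(key) = 79, then zero-pad to 4 bytes: K' = 79 00 00 00.
K' ⊕ ipad = 4f 36 36 36; K' ⊕ opad = 25 5c 5c 5c.
Inner hash: sum = 79+54+54+54+153 = 394; mod 256 = 138 → 8a.
Outer hash (recomputed tag): sum = 37+92+92+92+138 = 451; mod 256 = 195 → c3.
Recomputed tag = c3; claimed = c3 → match.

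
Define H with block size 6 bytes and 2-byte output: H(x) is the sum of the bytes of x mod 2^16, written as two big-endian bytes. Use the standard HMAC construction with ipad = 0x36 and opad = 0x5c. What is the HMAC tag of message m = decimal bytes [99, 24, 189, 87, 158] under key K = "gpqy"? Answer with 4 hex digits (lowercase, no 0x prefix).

023a

Key "gpqy" = 67 70 71 79 is 4 bytes ≤ B = 6; zero-pad to 6 bytes: K' = 67 70 71 79 00 00.
K' ⊕ ipad = 51 46 47 4f 36 36.  K' ⊕ opad = 3b 2c 2d 25 5c 5c.
Inner input = (K'⊕ipad) ∥ m = 51 46 47 4f 36 36 ∥ 63 18 bd 57 9e.
Inner hash: sum = 81+70+71+79+54+54+99+24+189+87+158 = 966 → 03 c6.
Outer input = (K'⊕opad) ∥ inner = 3b 2c 2d 25 5c 5c ∥ 03 c6.
Outer hash (tag): sum = 59+44+45+37+92+92+3+198 = 570 → 02 3a.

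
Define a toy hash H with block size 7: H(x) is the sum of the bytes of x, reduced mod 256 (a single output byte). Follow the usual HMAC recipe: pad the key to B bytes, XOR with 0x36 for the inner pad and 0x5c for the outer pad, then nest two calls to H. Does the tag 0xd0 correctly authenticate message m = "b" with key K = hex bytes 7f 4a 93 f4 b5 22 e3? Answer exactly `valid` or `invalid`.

Key hex bytes 7f 4a 93 f4 b5 22 e3 is exactly B = 7 bytes: K' = 7f 4a 93 f4 b5 22 e3.
K' ⊕ ipad = 49 7c a5 c2 83 14 d5; K' ⊕ opad = 23 16 cf a8 e9 7e bf.
Inner hash: sum = 73+124+165+194+131+20+213+98 = 1018; mod 256 = 250 → fa.
Outer hash (recomputed tag): sum = 35+22+207+168+233+126+191+250 = 1232; mod 256 = 208 → d0.
Recomputed tag = d0; claimed = d0 → match.

valid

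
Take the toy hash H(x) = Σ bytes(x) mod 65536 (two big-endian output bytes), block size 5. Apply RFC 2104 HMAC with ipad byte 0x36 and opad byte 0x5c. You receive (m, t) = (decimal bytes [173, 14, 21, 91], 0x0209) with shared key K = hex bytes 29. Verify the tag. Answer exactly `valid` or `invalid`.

Key hex bytes 29 is 1 byte ≤ B = 5; zero-pad to 5 bytes: K' = 29 00 00 00 00.
K' ⊕ ipad = 1f 36 36 36 36; K' ⊕ opad = 75 5c 5c 5c 5c.
Inner hash: sum = 31+54+54+54+54+173+14+21+91 = 546 → 02 22.
Outer hash (recomputed tag): sum = 117+92+92+92+92+2+34 = 521 → 02 09.
Recomputed tag = 0209; claimed = 0209 → match.

valid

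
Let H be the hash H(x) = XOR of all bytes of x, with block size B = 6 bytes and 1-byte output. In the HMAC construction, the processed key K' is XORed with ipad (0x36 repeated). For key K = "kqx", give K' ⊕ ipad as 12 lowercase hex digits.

5d474e363636

Key "kqx" = 6b 71 78 is 3 bytes ≤ B = 6; zero-pad to 6 bytes: K' = 6b 71 78 00 00 00.
XOR each byte with 0x36: 6b⊕36=5d, 71⊕36=47, 78⊕36=4e, 00⊕36=36, 00⊕36=36, 00⊕36=36.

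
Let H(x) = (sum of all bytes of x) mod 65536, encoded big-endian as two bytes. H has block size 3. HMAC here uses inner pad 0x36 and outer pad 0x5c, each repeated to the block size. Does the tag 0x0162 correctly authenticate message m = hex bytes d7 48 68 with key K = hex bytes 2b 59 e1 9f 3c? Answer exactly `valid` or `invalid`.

Key hex bytes 2b 59 e1 9f 3c is 5 bytes > B = 3, so hash it first: H(key) = 02 40, then zero-pad to 3 bytes: K' = 02 40 00.
K' ⊕ ipad = 34 76 36; K' ⊕ opad = 5e 1c 5c.
Inner hash: sum = 52+118+54+215+72+104 = 615 → 02 67.
Outer hash (recomputed tag): sum = 94+28+92+2+103 = 319 → 01 3f.
Recomputed tag = 013f; claimed = 0162 → mismatch.

invalid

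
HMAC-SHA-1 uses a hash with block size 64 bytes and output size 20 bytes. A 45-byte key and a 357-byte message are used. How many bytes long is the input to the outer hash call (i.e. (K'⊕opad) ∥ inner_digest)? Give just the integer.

84

Key is 45 ≤ 64 bytes, zero-padded: |K'| = 64.
Outer input = (K'⊕opad) ∥ H(inner) → 64 + 20 = 84 bytes.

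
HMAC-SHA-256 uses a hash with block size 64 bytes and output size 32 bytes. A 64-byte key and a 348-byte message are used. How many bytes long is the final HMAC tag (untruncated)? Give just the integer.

32

The tag is one SHA-256 digest: 32 bytes.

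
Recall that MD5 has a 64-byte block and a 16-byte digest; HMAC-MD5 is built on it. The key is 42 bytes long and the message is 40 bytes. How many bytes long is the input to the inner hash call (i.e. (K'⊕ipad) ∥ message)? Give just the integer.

Key is 42 ≤ 64 bytes, zero-padded: |K'| = 64.
Inner input = (K'⊕ipad) ∥ m → 64 + 40 = 104 bytes.

104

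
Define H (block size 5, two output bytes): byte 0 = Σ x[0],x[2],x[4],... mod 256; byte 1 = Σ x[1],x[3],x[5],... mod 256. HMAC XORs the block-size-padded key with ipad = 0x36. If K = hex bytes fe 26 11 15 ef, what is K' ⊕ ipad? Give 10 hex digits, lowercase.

c8102723d9

Key hex bytes fe 26 11 15 ef is exactly B = 5 bytes: K' = fe 26 11 15 ef.
XOR each byte with 0x36: fe⊕36=c8, 26⊕36=10, 11⊕36=27, 15⊕36=23, ef⊕36=d9.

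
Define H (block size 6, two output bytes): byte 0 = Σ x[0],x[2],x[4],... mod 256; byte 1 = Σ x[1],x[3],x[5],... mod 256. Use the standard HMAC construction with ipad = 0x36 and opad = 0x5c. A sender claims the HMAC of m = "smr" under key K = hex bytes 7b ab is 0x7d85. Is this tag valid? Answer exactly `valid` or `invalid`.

invalid

Key hex bytes 7b ab is 2 bytes ≤ B = 6; zero-pad to 6 bytes: K' = 7b ab 00 00 00 00.
K' ⊕ ipad = 4d 9d 36 36 36 36; K' ⊕ opad = 27 f7 5c 5c 5c 5c.
Inner hash: even-index sum = 414 mod 256 = 158; odd-index sum = 374 mod 256 = 118 → 9e 76.
Outer hash (recomputed tag): even-index sum = 381 mod 256 = 125; odd-index sum = 549 mod 256 = 37 → 7d 25.
Recomputed tag = 7d25; claimed = 7d85 → mismatch.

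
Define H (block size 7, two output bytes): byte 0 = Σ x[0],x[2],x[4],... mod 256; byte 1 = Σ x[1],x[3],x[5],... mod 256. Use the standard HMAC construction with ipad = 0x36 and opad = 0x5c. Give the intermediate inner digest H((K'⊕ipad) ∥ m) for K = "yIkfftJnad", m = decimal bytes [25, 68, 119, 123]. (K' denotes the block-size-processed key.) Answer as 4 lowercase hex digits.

24bf

Key "yIkfftJnad" = 79 49 6b 66 66 74 4a 6e 61 64 is 10 bytes > B = 7, so hash it first: H(key) = f5 f5, then zero-pad to 7 bytes: K' = f5 f5 00 00 00 00 00.
K' ⊕ ipad = c3 c3 36 36 36 36 36.
Inner input = c3 c3 36 36 36 36 36 ∥ 19 44 77 7b.
Inner hash: even-index sum = 548 mod 256 = 36; odd-index sum = 447 mod 256 = 191 → 24 bf.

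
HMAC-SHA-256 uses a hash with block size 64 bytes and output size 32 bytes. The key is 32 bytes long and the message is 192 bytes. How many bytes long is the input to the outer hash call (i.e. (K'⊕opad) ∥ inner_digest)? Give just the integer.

Key is 32 ≤ 64 bytes, zero-padded: |K'| = 64.
Outer input = (K'⊕opad) ∥ H(inner) → 64 + 32 = 96 bytes.

96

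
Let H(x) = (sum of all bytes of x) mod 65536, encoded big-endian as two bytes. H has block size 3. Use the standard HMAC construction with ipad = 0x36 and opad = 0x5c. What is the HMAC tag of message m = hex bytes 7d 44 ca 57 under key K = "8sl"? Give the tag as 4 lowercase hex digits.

Key "8sl" = 38 73 6c is exactly B = 3 bytes: K' = 38 73 6c.
K' ⊕ ipad = 0e 45 5a.  K' ⊕ opad = 64 2f 30.
Inner input = (K'⊕ipad) ∥ m = 0e 45 5a ∥ 7d 44 ca 57.
Inner hash: sum = 14+69+90+125+68+202+87 = 655 → 02 8f.
Outer input = (K'⊕opad) ∥ inner = 64 2f 30 ∥ 02 8f.
Outer hash (tag): sum = 100+47+48+2+143 = 340 → 01 54.

0154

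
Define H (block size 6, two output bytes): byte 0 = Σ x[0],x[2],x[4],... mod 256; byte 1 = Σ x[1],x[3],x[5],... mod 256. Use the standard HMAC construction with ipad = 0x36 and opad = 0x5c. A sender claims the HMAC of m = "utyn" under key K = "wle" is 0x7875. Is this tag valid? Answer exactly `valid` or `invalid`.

Key "wle" = 77 6c 65 is 3 bytes ≤ B = 6; zero-pad to 6 bytes: K' = 77 6c 65 00 00 00.
K' ⊕ ipad = 41 5a 53 36 36 36; K' ⊕ opad = 2b 30 39 5c 5c 5c.
Inner hash: even-index sum = 440 mod 256 = 184; odd-index sum = 424 mod 256 = 168 → b8 a8.
Outer hash (recomputed tag): even-index sum = 376 mod 256 = 120; odd-index sum = 400 mod 256 = 144 → 78 90.
Recomputed tag = 7890; claimed = 7875 → mismatch.

invalid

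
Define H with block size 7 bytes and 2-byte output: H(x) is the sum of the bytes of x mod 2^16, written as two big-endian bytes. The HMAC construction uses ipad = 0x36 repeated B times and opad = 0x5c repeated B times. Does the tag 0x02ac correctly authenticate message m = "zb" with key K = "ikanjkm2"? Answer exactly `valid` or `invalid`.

Key "ikanjkm2" = 69 6b 61 6e 6a 6b 6d 32 is 8 bytes > B = 7, so hash it first: H(key) = 03 17, then zero-pad to 7 bytes: K' = 03 17 00 00 00 00 00.
K' ⊕ ipad = 35 21 36 36 36 36 36; K' ⊕ opad = 5f 4b 5c 5c 5c 5c 5c.
Inner hash: sum = 53+33+54+54+54+54+54+122+98 = 576 → 02 40.
Outer hash (recomputed tag): sum = 95+75+92+92+92+92+92+2+64 = 696 → 02 b8.
Recomputed tag = 02b8; claimed = 02ac → mismatch.

invalid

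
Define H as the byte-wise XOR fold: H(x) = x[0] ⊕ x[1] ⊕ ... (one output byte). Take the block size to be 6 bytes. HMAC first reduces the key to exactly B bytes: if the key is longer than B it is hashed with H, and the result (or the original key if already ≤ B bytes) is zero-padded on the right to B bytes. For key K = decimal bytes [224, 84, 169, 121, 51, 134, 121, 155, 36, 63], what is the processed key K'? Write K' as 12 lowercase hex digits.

280000000000

|K| = 10 > B = 6, so first hash the key.
H(K): XOR e0⊕54⊕a9⊕79⊕33⊕86⊕79⊕9b⊕24⊕3f = 28.
Zero-pad H(K) = 28 to 6 bytes: K' = 28 00 00 00 00 00.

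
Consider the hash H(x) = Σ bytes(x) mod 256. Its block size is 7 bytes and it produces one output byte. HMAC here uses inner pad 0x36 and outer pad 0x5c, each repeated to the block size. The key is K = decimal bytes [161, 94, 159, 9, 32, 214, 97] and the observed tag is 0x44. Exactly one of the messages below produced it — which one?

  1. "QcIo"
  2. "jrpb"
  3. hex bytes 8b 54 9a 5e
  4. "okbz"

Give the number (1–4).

Key decimal bytes [161, 94, 159, 9, 32, 214, 97] = a1 5e 9f 09 20 d6 61 is exactly B = 7 bytes: K' = a1 5e 9f 09 20 d6 61.
K' ⊕ ipad = 97 68 a9 3f 16 e0 57; K' ⊕ opad = fd 02 c3 55 7c 8a 3d.
m1: inner = H(97 68 a9 3f 16 e0 57 51 63 49 6f) = a0; tag = H(fd 02 c3 55 7c 8a 3d a0) = fa
m2: inner = H(97 68 a9 3f 16 e0 57 6a 72 70 62) = e2; tag = H(fd 02 c3 55 7c 8a 3d e2) = 3c
m3: inner = H(97 68 a9 3f 16 e0 57 8b 54 9a 5e) = 0b; tag = H(fd 02 c3 55 7c 8a 3d 0b) = 65
m4: inner = H(97 68 a9 3f 16 e0 57 6f 6b 62 7a) = ea; tag = H(fd 02 c3 55 7c 8a 3d ea) = 44 ← matches

4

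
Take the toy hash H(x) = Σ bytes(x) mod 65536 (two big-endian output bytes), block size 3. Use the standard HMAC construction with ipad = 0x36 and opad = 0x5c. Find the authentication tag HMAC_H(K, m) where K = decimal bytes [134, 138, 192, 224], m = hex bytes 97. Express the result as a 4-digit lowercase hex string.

022e

Key decimal bytes [134, 138, 192, 224] = 86 8a c0 e0 is 4 bytes > B = 3, so hash it first: H(key) = 02 b0, then zero-pad to 3 bytes: K' = 02 b0 00.
K' ⊕ ipad = 34 86 36.  K' ⊕ opad = 5e ec 5c.
Inner input = (K'⊕ipad) ∥ m = 34 86 36 ∥ 97.
Inner hash: sum = 52+134+54+151 = 391 → 01 87.
Outer input = (K'⊕opad) ∥ inner = 5e ec 5c ∥ 01 87.
Outer hash (tag): sum = 94+236+92+1+135 = 558 → 02 2e.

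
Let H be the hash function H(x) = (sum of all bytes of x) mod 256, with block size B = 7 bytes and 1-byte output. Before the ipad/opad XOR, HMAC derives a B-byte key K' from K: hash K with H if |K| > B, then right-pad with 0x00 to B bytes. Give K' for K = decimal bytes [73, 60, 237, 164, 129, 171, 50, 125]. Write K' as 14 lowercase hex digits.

|K| = 8 > B = 7, so first hash the key.
H(K): sum = 73+60+237+164+129+171+50+125 = 1009; mod 256 = 241 → f1.
Zero-pad H(K) = f1 to 7 bytes: K' = f1 00 00 00 00 00 00.

f1000000000000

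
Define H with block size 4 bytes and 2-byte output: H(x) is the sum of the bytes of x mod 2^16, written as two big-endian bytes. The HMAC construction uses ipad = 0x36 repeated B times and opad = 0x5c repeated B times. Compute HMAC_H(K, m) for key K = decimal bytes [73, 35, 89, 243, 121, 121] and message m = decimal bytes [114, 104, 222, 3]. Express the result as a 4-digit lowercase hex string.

0305

Key decimal bytes [73, 35, 89, 243, 121, 121] = 49 23 59 f3 79 79 is 6 bytes > B = 4, so hash it first: H(key) = 02 aa, then zero-pad to 4 bytes: K' = 02 aa 00 00.
K' ⊕ ipad = 34 9c 36 36.  K' ⊕ opad = 5e f6 5c 5c.
Inner input = (K'⊕ipad) ∥ m = 34 9c 36 36 ∥ 72 68 de 03.
Inner hash: sum = 52+156+54+54+114+104+222+3 = 759 → 02 f7.
Outer input = (K'⊕opad) ∥ inner = 5e f6 5c 5c ∥ 02 f7.
Outer hash (tag): sum = 94+246+92+92+2+247 = 773 → 03 05.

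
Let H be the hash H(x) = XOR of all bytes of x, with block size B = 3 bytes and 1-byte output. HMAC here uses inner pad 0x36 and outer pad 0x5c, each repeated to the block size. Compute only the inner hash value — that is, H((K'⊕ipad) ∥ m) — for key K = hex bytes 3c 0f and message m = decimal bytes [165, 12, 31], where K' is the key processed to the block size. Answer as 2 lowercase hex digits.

Key hex bytes 3c 0f is 2 bytes ≤ B = 3; zero-pad to 3 bytes: K' = 3c 0f 00.
K' ⊕ ipad = 0a 39 36.
Inner input = 0a 39 36 ∥ a5 0c 1f.
Inner hash: XOR 0a⊕39⊕36⊕a5⊕0c⊕1f = b3.

b3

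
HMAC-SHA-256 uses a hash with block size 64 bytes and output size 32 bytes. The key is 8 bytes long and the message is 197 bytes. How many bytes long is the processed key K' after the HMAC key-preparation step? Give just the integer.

64

Key is 8 ≤ 64 bytes, zero-padded: |K'| = 64.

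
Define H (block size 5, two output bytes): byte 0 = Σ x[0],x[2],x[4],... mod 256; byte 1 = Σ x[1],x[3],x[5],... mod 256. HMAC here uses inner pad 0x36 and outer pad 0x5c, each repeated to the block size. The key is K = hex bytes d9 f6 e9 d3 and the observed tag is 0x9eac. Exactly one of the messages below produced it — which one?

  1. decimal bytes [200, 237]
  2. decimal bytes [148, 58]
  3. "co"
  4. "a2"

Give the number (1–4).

3

Key hex bytes d9 f6 e9 d3 is 4 bytes ≤ B = 5; zero-pad to 5 bytes: K' = d9 f6 e9 d3 00.
K' ⊕ ipad = ef c0 df e5 36; K' ⊕ opad = 85 aa b5 8f 5c.
m1: inner = H(ef c0 df e5 36 c8 ed) = f1 6d; tag = H(85 aa b5 8f 5c f1 6d) = 032a
m2: inner = H(ef c0 df e5 36 94 3a) = 3e 39; tag = H(85 aa b5 8f 5c 3e 39) = cf77
m3: inner = H(ef c0 df e5 36 63 6f) = 73 08; tag = H(85 aa b5 8f 5c 73 08) = 9eac ← matches
m4: inner = H(ef c0 df e5 36 61 32) = 36 06; tag = H(85 aa b5 8f 5c 36 06) = 9c6f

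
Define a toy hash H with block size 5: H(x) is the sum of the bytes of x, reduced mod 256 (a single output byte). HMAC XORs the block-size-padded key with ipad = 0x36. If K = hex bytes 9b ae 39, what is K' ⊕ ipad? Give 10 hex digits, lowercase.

ad980f3636

Key hex bytes 9b ae 39 is 3 bytes ≤ B = 5; zero-pad to 5 bytes: K' = 9b ae 39 00 00.
XOR each byte with 0x36: 9b⊕36=ad, ae⊕36=98, 39⊕36=0f, 00⊕36=36, 00⊕36=36.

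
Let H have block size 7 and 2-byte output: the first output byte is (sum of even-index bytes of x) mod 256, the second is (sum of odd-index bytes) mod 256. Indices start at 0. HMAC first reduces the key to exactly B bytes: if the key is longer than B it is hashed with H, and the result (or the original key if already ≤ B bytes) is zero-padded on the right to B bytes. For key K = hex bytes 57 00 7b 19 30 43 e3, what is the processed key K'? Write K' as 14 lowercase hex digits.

57007b193043e3

Key hex bytes 57 00 7b 19 30 43 e3 is exactly B = 7 bytes: K' = 57 00 7b 19 30 43 e3.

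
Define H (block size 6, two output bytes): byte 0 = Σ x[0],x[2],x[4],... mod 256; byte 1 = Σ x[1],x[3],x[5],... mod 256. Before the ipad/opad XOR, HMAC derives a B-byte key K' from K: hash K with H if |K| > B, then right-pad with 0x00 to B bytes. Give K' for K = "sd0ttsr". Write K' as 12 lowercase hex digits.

|K| = 7 > B = 6, so first hash the key.
H(K): even-index sum = 393 mod 256 = 137; odd-index sum = 331 mod 256 = 75 → 89 4b.
Zero-pad H(K) = 89 4b to 6 bytes: K' = 89 4b 00 00 00 00.

894b00000000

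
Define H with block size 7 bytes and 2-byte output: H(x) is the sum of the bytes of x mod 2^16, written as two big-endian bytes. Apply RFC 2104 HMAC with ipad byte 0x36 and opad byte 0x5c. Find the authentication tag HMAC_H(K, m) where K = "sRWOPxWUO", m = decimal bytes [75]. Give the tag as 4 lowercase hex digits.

Key "sRWOPxWUO" = 73 52 57 4f 50 78 57 55 4f is 9 bytes > B = 7, so hash it first: H(key) = 03 2e, then zero-pad to 7 bytes: K' = 03 2e 00 00 00 00 00.
K' ⊕ ipad = 35 18 36 36 36 36 36.  K' ⊕ opad = 5f 72 5c 5c 5c 5c 5c.
Inner input = (K'⊕ipad) ∥ m = 35 18 36 36 36 36 36 ∥ 4b.
Inner hash: sum = 53+24+54+54+54+54+54+75 = 422 → 01 a6.
Outer input = (K'⊕opad) ∥ inner = 5f 72 5c 5c 5c 5c 5c ∥ 01 a6.
Outer hash (tag): sum = 95+114+92+92+92+92+92+1+166 = 836 → 03 44.

0344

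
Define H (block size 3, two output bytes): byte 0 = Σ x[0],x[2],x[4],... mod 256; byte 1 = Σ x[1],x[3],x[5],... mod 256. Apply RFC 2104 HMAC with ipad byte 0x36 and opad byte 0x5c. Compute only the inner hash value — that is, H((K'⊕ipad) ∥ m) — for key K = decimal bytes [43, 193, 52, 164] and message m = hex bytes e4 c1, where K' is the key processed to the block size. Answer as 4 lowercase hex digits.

6037

Key decimal bytes [43, 193, 52, 164] = 2b c1 34 a4 is 4 bytes > B = 3, so hash it first: H(key) = 5f 65, then zero-pad to 3 bytes: K' = 5f 65 00.
K' ⊕ ipad = 69 53 36.
Inner input = 69 53 36 ∥ e4 c1.
Inner hash: even-index sum = 352 mod 256 = 96; odd-index sum = 311 mod 256 = 55 → 60 37.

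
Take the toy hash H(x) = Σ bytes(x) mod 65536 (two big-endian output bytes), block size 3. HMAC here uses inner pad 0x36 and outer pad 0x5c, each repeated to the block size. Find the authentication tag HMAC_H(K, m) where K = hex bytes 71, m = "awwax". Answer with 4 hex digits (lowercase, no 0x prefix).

01c2

Key hex bytes 71 is 1 byte ≤ B = 3; zero-pad to 3 bytes: K' = 71 00 00.
K' ⊕ ipad = 47 36 36.  K' ⊕ opad = 2d 5c 5c.
Inner input = (K'⊕ipad) ∥ m = 47 36 36 ∥ 61 77 77 61 78.
Inner hash: sum = 71+54+54+97+119+119+97+120 = 731 → 02 db.
Outer input = (K'⊕opad) ∥ inner = 2d 5c 5c ∥ 02 db.
Outer hash (tag): sum = 45+92+92+2+219 = 450 → 01 c2.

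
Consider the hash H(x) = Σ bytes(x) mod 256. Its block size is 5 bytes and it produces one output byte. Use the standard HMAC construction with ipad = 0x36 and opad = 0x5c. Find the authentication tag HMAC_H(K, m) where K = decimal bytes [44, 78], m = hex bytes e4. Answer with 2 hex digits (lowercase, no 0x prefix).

Key decimal bytes [44, 78] = 2c 4e is 2 bytes ≤ B = 5; zero-pad to 5 bytes: K' = 2c 4e 00 00 00.
K' ⊕ ipad = 1a 78 36 36 36.  K' ⊕ opad = 70 12 5c 5c 5c.
Inner input = (K'⊕ipad) ∥ m = 1a 78 36 36 36 ∥ e4.
Inner hash: sum = 26+120+54+54+54+228 = 536; mod 256 = 24 → 18.
Outer input = (K'⊕opad) ∥ inner = 70 12 5c 5c 5c ∥ 18.
Outer hash (tag): sum = 112+18+92+92+92+24 = 430; mod 256 = 174 → ae.

ae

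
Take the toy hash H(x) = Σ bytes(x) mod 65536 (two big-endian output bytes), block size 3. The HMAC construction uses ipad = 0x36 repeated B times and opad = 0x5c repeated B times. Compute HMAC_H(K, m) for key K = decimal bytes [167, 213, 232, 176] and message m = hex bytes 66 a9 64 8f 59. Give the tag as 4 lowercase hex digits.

Key decimal bytes [167, 213, 232, 176] = a7 d5 e8 b0 is 4 bytes > B = 3, so hash it first: H(key) = 03 14, then zero-pad to 3 bytes: K' = 03 14 00.
K' ⊕ ipad = 35 22 36.  K' ⊕ opad = 5f 48 5c.
Inner input = (K'⊕ipad) ∥ m = 35 22 36 ∥ 66 a9 64 8f 59.
Inner hash: sum = 53+34+54+102+169+100+143+89 = 744 → 02 e8.
Outer input = (K'⊕opad) ∥ inner = 5f 48 5c ∥ 02 e8.
Outer hash (tag): sum = 95+72+92+2+232 = 493 → 01 ed.

01ed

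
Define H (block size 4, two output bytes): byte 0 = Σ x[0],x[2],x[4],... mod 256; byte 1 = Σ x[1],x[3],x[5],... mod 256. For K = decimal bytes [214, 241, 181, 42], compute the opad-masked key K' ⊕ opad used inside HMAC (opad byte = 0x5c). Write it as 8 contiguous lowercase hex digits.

8aade976

Key decimal bytes [214, 241, 181, 42] = d6 f1 b5 2a is exactly B = 4 bytes: K' = d6 f1 b5 2a.
XOR each byte with 0x5c: d6⊕5c=8a, f1⊕5c=ad, b5⊕5c=e9, 2a⊕5c=76.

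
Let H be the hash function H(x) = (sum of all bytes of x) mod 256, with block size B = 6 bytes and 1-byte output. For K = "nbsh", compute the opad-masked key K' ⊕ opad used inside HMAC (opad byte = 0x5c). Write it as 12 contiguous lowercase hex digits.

Key "nbsh" = 6e 62 73 68 is 4 bytes ≤ B = 6; zero-pad to 6 bytes: K' = 6e 62 73 68 00 00.
XOR each byte with 0x5c: 6e⊕5c=32, 62⊕5c=3e, 73⊕5c=2f, 68⊕5c=34, 00⊕5c=5c, 00⊕5c=5c.

323e2f345c5c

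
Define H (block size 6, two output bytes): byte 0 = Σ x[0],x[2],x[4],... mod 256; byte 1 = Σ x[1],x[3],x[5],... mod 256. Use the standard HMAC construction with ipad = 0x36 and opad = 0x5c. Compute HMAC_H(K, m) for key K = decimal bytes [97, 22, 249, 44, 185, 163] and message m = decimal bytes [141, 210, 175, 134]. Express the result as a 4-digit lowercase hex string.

Key decimal bytes [97, 22, 249, 44, 185, 163] = 61 16 f9 2c b9 a3 is exactly B = 6 bytes: K' = 61 16 f9 2c b9 a3.
K' ⊕ ipad = 57 20 cf 1a 8f 95.  K' ⊕ opad = 3d 4a a5 70 e5 ff.
Inner input = (K'⊕ipad) ∥ m = 57 20 cf 1a 8f 95 ∥ 8d d2 af 86.
Inner hash: even-index sum = 753 mod 256 = 241; odd-index sum = 551 mod 256 = 39 → f1 27.
Outer input = (K'⊕opad) ∥ inner = 3d 4a a5 70 e5 ff ∥ f1 27.
Outer hash (tag): even-index sum = 696 mod 256 = 184; odd-index sum = 480 mod 256 = 224 → b8 e0.

b8e0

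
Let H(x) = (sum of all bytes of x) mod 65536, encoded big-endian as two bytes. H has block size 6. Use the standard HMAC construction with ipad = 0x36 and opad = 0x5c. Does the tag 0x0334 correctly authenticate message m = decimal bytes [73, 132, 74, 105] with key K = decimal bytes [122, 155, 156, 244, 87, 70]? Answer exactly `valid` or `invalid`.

Key decimal bytes [122, 155, 156, 244, 87, 70] = 7a 9b 9c f4 57 46 is exactly B = 6 bytes: K' = 7a 9b 9c f4 57 46.
K' ⊕ ipad = 4c ad aa c2 61 70; K' ⊕ opad = 26 c7 c0 a8 0b 1a.
Inner hash: sum = 76+173+170+194+97+112+73+132+74+105 = 1206 → 04 b6.
Outer hash (recomputed tag): sum = 38+199+192+168+11+26+4+182 = 820 → 03 34.
Recomputed tag = 0334; claimed = 0334 → match.

valid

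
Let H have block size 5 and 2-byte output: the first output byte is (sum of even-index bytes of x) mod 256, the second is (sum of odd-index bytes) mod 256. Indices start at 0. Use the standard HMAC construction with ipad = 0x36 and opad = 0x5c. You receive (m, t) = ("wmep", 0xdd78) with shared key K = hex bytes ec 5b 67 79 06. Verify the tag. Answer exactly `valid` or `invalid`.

Key hex bytes ec 5b 67 79 06 is exactly B = 5 bytes: K' = ec 5b 67 79 06.
K' ⊕ ipad = da 6d 51 4f 30; K' ⊕ opad = b0 07 3b 25 5a.
Inner hash: even-index sum = 568 mod 256 = 56; odd-index sum = 408 mod 256 = 152 → 38 98.
Outer hash (recomputed tag): even-index sum = 477 mod 256 = 221; odd-index sum = 100 mod 256 = 100 → dd 64.
Recomputed tag = dd64; claimed = dd78 → mismatch.

invalid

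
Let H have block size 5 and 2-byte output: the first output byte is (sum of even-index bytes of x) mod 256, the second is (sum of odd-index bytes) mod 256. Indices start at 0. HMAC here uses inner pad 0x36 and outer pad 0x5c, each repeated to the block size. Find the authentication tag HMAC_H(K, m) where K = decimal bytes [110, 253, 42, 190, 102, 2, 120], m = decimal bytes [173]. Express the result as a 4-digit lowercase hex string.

50e9

Key decimal bytes [110, 253, 42, 190, 102, 2, 120] = 6e fd 2a be 66 02 78 is 7 bytes > B = 5, so hash it first: H(key) = 76 bd, then zero-pad to 5 bytes: K' = 76 bd 00 00 00.
K' ⊕ ipad = 40 8b 36 36 36.  K' ⊕ opad = 2a e1 5c 5c 5c.
Inner input = (K'⊕ipad) ∥ m = 40 8b 36 36 36 ∥ ad.
Inner hash: even-index sum = 172 mod 256 = 172; odd-index sum = 366 mod 256 = 110 → ac 6e.
Outer input = (K'⊕opad) ∥ inner = 2a e1 5c 5c 5c ∥ ac 6e.
Outer hash (tag): even-index sum = 336 mod 256 = 80; odd-index sum = 489 mod 256 = 233 → 50 e9.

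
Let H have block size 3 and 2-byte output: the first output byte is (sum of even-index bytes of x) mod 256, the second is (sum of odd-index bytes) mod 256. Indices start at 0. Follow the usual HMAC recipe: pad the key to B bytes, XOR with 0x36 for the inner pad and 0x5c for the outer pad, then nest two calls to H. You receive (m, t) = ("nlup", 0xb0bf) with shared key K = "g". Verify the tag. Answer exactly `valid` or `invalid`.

valid

Key "g" = 67 is 1 byte ≤ B = 3; zero-pad to 3 bytes: K' = 67 00 00.
K' ⊕ ipad = 51 36 36; K' ⊕ opad = 3b 5c 5c.
Inner hash: even-index sum = 355 mod 256 = 99; odd-index sum = 281 mod 256 = 25 → 63 19.
Outer hash (recomputed tag): even-index sum = 176 mod 256 = 176; odd-index sum = 191 mod 256 = 191 → b0 bf.
Recomputed tag = b0bf; claimed = b0bf → match.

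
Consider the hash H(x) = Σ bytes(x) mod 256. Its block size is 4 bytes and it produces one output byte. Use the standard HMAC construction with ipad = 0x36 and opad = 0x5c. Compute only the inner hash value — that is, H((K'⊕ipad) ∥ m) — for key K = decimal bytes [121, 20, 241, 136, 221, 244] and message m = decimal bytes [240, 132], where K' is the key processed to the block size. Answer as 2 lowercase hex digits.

Key decimal bytes [121, 20, 241, 136, 221, 244] = 79 14 f1 88 dd f4 is 6 bytes > B = 4, so hash it first: H(key) = d7, then zero-pad to 4 bytes: K' = d7 00 00 00.
K' ⊕ ipad = e1 36 36 36.
Inner input = e1 36 36 36 ∥ f0 84.
Inner hash: sum = 225+54+54+54+240+132 = 759; mod 256 = 247 → f7.

f7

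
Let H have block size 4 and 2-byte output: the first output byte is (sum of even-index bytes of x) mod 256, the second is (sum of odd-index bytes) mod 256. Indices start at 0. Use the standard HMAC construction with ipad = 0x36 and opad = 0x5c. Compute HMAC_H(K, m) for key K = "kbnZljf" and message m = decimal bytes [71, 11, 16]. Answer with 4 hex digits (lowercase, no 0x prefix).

Key "kbnZljf" = 6b 62 6e 5a 6c 6a 66 is 7 bytes > B = 4, so hash it first: H(key) = ab 26, then zero-pad to 4 bytes: K' = ab 26 00 00.
K' ⊕ ipad = 9d 10 36 36.  K' ⊕ opad = f7 7a 5c 5c.
Inner input = (K'⊕ipad) ∥ m = 9d 10 36 36 ∥ 47 0b 10.
Inner hash: even-index sum = 298 mod 256 = 42; odd-index sum = 81 mod 256 = 81 → 2a 51.
Outer input = (K'⊕opad) ∥ inner = f7 7a 5c 5c ∥ 2a 51.
Outer hash (tag): even-index sum = 381 mod 256 = 125; odd-index sum = 295 mod 256 = 39 → 7d 27.

7d27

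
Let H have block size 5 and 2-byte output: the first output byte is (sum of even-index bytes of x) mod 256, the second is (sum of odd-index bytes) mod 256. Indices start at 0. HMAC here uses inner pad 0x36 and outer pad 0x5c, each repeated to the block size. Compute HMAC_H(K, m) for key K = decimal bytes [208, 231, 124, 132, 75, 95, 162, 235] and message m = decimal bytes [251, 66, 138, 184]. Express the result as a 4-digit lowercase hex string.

5bba

Key decimal bytes [208, 231, 124, 132, 75, 95, 162, 235] = d0 e7 7c 84 4b 5f a2 eb is 8 bytes > B = 5, so hash it first: H(key) = 39 b5, then zero-pad to 5 bytes: K' = 39 b5 00 00 00.
K' ⊕ ipad = 0f 83 36 36 36.  K' ⊕ opad = 65 e9 5c 5c 5c.
Inner input = (K'⊕ipad) ∥ m = 0f 83 36 36 36 ∥ fb 42 8a b8.
Inner hash: even-index sum = 373 mod 256 = 117; odd-index sum = 574 mod 256 = 62 → 75 3e.
Outer input = (K'⊕opad) ∥ inner = 65 e9 5c 5c 5c ∥ 75 3e.
Outer hash (tag): even-index sum = 347 mod 256 = 91; odd-index sum = 442 mod 256 = 186 → 5b ba.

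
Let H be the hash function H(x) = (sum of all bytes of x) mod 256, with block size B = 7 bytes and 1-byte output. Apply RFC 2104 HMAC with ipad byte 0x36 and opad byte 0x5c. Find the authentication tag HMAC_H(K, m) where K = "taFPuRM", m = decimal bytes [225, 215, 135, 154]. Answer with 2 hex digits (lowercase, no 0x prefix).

3d

Key "taFPuRM" = 74 61 46 50 75 52 4d is exactly B = 7 bytes: K' = 74 61 46 50 75 52 4d.
K' ⊕ ipad = 42 57 70 66 43 64 7b.  K' ⊕ opad = 28 3d 1a 0c 29 0e 11.
Inner input = (K'⊕ipad) ∥ m = 42 57 70 66 43 64 7b ∥ e1 d7 87 9a.
Inner hash: sum = 66+87+112+102+67+100+123+225+215+135+154 = 1386; mod 256 = 106 → 6a.
Outer input = (K'⊕opad) ∥ inner = 28 3d 1a 0c 29 0e 11 ∥ 6a.
Outer hash (tag): sum = 40+61+26+12+41+14+17+106 = 317; mod 256 = 61 → 3d.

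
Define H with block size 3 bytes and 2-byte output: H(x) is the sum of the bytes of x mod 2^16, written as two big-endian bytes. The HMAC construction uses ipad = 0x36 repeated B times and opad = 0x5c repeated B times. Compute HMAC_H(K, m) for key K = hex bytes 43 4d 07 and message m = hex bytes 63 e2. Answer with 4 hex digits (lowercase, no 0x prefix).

00f3

Key hex bytes 43 4d 07 is exactly B = 3 bytes: K' = 43 4d 07.
K' ⊕ ipad = 75 7b 31.  K' ⊕ opad = 1f 11 5b.
Inner input = (K'⊕ipad) ∥ m = 75 7b 31 ∥ 63 e2.
Inner hash: sum = 117+123+49+99+226 = 614 → 02 66.
Outer input = (K'⊕opad) ∥ inner = 1f 11 5b ∥ 02 66.
Outer hash (tag): sum = 31+17+91+2+102 = 243 → 00 f3.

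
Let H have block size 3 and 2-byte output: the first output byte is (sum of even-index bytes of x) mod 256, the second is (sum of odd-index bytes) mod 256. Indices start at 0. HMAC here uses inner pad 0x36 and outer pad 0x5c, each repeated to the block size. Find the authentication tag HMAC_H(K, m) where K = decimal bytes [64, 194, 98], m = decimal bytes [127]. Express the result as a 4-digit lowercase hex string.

cd68

Key decimal bytes [64, 194, 98] = 40 c2 62 is exactly B = 3 bytes: K' = 40 c2 62.
K' ⊕ ipad = 76 f4 54.  K' ⊕ opad = 1c 9e 3e.
Inner input = (K'⊕ipad) ∥ m = 76 f4 54 ∥ 7f.
Inner hash: even-index sum = 202 mod 256 = 202; odd-index sum = 371 mod 256 = 115 → ca 73.
Outer input = (K'⊕opad) ∥ inner = 1c 9e 3e ∥ ca 73.
Outer hash (tag): even-index sum = 205 mod 256 = 205; odd-index sum = 360 mod 256 = 104 → cd 68.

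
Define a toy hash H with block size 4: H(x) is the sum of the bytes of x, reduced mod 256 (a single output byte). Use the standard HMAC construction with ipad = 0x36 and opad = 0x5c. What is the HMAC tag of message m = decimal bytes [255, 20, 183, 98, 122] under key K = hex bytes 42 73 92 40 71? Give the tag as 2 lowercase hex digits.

ce

Key hex bytes 42 73 92 40 71 is 5 bytes > B = 4, so hash it first: H(key) = f8, then zero-pad to 4 bytes: K' = f8 00 00 00.
K' ⊕ ipad = ce 36 36 36.  K' ⊕ opad = a4 5c 5c 5c.
Inner input = (K'⊕ipad) ∥ m = ce 36 36 36 ∥ ff 14 b7 62 7a.
Inner hash: sum = 206+54+54+54+255+20+183+98+122 = 1046; mod 256 = 22 → 16.
Outer input = (K'⊕opad) ∥ inner = a4 5c 5c 5c ∥ 16.
Outer hash (tag): sum = 164+92+92+92+22 = 462; mod 256 = 206 → ce.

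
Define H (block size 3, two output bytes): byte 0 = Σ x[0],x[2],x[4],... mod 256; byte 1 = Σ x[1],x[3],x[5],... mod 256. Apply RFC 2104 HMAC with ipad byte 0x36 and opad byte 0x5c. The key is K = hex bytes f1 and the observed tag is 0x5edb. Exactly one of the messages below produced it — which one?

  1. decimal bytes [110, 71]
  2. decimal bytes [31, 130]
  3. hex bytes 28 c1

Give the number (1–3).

Key hex bytes f1 is 1 byte ≤ B = 3; zero-pad to 3 bytes: K' = f1 00 00.
K' ⊕ ipad = c7 36 36; K' ⊕ opad = ad 5c 5c.
m1: inner = H(c7 36 36 6e 47) = 44 a4; tag = H(ad 5c 5c 44 a4) = ada0
m2: inner = H(c7 36 36 1f 82) = 7f 55; tag = H(ad 5c 5c 7f 55) = 5edb ← matches
m3: inner = H(c7 36 36 28 c1) = be 5e; tag = H(ad 5c 5c be 5e) = 671a

2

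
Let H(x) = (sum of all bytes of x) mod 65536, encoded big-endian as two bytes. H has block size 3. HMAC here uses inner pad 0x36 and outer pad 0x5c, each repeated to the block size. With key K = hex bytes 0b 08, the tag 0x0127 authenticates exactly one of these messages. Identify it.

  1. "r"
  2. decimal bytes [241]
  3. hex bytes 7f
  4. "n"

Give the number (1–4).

Key hex bytes 0b 08 is 2 bytes ≤ B = 3; zero-pad to 3 bytes: K' = 0b 08 00.
K' ⊕ ipad = 3d 3e 36; K' ⊕ opad = 57 54 5c.
m1: inner = H(3d 3e 36 72) = 01 23; tag = H(57 54 5c 01 23) = 012b
m2: inner = H(3d 3e 36 f1) = 01 a2; tag = H(57 54 5c 01 a2) = 01aa
m3: inner = H(3d 3e 36 7f) = 01 30; tag = H(57 54 5c 01 30) = 0138
m4: inner = H(3d 3e 36 6e) = 01 1f; tag = H(57 54 5c 01 1f) = 0127 ← matches

4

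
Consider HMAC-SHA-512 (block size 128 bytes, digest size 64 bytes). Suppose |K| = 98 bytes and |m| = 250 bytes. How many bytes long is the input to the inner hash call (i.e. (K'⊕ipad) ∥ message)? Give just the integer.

Key is 98 ≤ 128 bytes, zero-padded: |K'| = 128.
Inner input = (K'⊕ipad) ∥ m → 128 + 250 = 378 bytes.

378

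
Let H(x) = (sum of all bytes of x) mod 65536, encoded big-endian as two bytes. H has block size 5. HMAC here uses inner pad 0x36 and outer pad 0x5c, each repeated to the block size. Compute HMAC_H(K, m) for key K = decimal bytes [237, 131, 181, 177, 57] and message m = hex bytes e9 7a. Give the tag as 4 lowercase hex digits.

03db

Key decimal bytes [237, 131, 181, 177, 57] = ed 83 b5 b1 39 is exactly B = 5 bytes: K' = ed 83 b5 b1 39.
K' ⊕ ipad = db b5 83 87 0f.  K' ⊕ opad = b1 df e9 ed 65.
Inner input = (K'⊕ipad) ∥ m = db b5 83 87 0f ∥ e9 7a.
Inner hash: sum = 219+181+131+135+15+233+122 = 1036 → 04 0c.
Outer input = (K'⊕opad) ∥ inner = b1 df e9 ed 65 ∥ 04 0c.
Outer hash (tag): sum = 177+223+233+237+101+4+12 = 987 → 03 db.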